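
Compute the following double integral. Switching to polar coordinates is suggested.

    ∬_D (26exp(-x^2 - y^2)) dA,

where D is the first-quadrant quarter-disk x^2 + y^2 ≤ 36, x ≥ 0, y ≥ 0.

The region D is 0 ≤ r ≤ 6, 0 ≤ θ ≤ π/2 in polar coordinates, where x = r cos(θ), y = r sin(θ), and dA = r dr dθ.

Under the substitution, the integrand becomes 26exp(-r^2), so

    ∬_D (26exp(-x^2 - y^2)) dA = ∫_{0}^{π/2} ∫_{0}^{6} (26exp(-r^2)) · r dr dθ.

Inner integral (in r): ∫_{0}^{6} (26exp(-r^2)) · r dr = 13 - 13exp(-36).

Outer integral (in θ): ∫_{0}^{π/2} (13 - 13exp(-36)) dθ = -13π (1 - exp(36))exp(-36)/2.

Therefore ∬_D (26exp(-x^2 - y^2)) dA = -13π (1 - exp(36))exp(-36)/2.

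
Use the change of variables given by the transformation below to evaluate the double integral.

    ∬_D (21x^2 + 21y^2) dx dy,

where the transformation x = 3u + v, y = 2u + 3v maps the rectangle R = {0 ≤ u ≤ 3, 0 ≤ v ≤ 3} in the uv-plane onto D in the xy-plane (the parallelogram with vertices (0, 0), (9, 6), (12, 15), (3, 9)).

Compute the Jacobian determinant of (x, y) with respect to (u, v):

    ∂(x,y)/∂(u,v) = | 3  1 | = (3)(3) - (1)(2) = 7.
                   | 2  3 |

Its absolute value is |J| = 7 (the area scaling factor).

Substituting x = 3u + v, y = 2u + 3v into the integrand,

    21x^2 + 21y^2 → 273u^2 + 378u v + 210v^2,

so the integral becomes

    ∬_R (273u^2 + 378u v + 210v^2) · |J| du dv = ∫_0^3 ∫_0^3 (1911u^2 + 2646u v + 1470v^2) dv du.

Inner (v): 5733u^2 + 11907u + 13230.
Outer (u): 289737/2.

Therefore ∬_D (21x^2 + 21y^2) dx dy = 289737/2.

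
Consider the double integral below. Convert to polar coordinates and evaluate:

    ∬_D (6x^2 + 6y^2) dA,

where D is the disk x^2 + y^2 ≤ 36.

The region D is 0 ≤ r ≤ 6, 0 ≤ θ ≤ 2π in polar coordinates, where x = r cos(θ), y = r sin(θ), and dA = r dr dθ.

Under the substitution, the integrand becomes 6r^2, so

    ∬_D (6x^2 + 6y^2) dA = ∫_{0}^{2π} ∫_{0}^{6} (6r^2) · r dr dθ.

Inner integral (in r): ∫_{0}^{6} (6r^2) · r dr = 1944.

Outer integral (in θ): ∫_{0}^{2π} (1944) dθ = 3888π.

Therefore ∬_D (6x^2 + 6y^2) dA = 3888π.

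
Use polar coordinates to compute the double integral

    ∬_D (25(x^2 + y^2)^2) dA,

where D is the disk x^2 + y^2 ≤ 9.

The region D is 0 ≤ r ≤ 3, 0 ≤ θ ≤ 2π in polar coordinates, where x = r cos(θ), y = r sin(θ), and dA = r dr dθ.

Under the substitution, the integrand becomes 25r^4, so

    ∬_D (25(x^2 + y^2)^2) dA = ∫_{0}^{2π} ∫_{0}^{3} (25r^4) · r dr dθ.

Inner integral (in r): ∫_{0}^{3} (25r^4) · r dr = 6075/2.

Outer integral (in θ): ∫_{0}^{2π} (6075/2) dθ = 6075π.

Therefore ∬_D (25(x^2 + y^2)^2) dA = 6075π.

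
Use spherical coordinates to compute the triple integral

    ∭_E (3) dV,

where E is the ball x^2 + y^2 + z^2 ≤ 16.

In spherical coordinates, x = ρ sin(φ) cos(θ), y = ρ sin(φ) sin(θ), z = ρ cos(φ), and dV = ρ^2 sin(φ) dρ dφ dθ.

The integrand becomes 3, so

    ∭_E (3) dV = ∫_{0}^{2π} ∫_{0}^{π} ∫_{0}^{4} (3) · ρ^2 sin(φ) dρ dφ dθ.

Inner (ρ): 64sin(φ).
Middle (φ): 128.
Outer (θ): 256π.

Therefore the triple integral equals 256π.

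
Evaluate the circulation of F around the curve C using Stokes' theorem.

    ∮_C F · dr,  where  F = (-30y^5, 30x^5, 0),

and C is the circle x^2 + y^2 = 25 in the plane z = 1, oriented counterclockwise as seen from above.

Let S be the flat disk x^2 + y^2 ≤ 25 in the plane z = 1, with upward unit normal n̂ = ẑ. By Stokes' theorem,

    ∮_C F · dr = ∬_S (∇ × F) · n̂ dS = ∬_D (curl F)_z dA,

where D is the disk x^2 + y^2 ≤ 25.

Compute the curl of F = (-30y^5, 30x^5, 0):
    (∇ × F)_x = ∂F_z/∂y - ∂F_y/∂z = 0,
    (∇ × F)_y = ∂F_x/∂z - ∂F_z/∂x = 0,
    (∇ × F)_z = ∂F_y/∂x - ∂F_x/∂y = 150x^4 + 150y^4.

On z = 1, (curl F)_z = 150x^4 + 150y^4.

Convert to polar (x = r cos θ, y = r sin θ, dA = r dr dθ); the integrand becomes 150r^4(sin(θ)^4 + cos(θ)^4), so

    ∬_D (curl F)_z dA = ∫_0^{2π} ∫_0^{5} (150r^4(sin(θ)^4 + cos(θ)^4)) · r dr dθ.

Inner (r from 0 to 5): 390625sin(θ)^4 + 390625cos(θ)^4.
Outer (θ from 0 to 2π): 1171875π/2.

Therefore ∮_C F · dr = 1171875π/2.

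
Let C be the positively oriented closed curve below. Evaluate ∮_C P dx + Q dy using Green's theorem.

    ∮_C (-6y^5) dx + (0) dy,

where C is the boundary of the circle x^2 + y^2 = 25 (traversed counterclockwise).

Green's theorem converts the closed line integral into a double integral over the enclosed region D:

    ∮_C P dx + Q dy = ∬_D (∂Q/∂x - ∂P/∂y) dA.

Here P = -6y^5, Q = 0, so

    ∂Q/∂x = 0,    ∂P/∂y = -30y^4,
    ∂Q/∂x - ∂P/∂y = 30y^4.

D is the region x^2 + y^2 ≤ 25. Evaluating the double integral:

In polar coordinates (x = r cos θ, y = r sin θ, dA = r dr dθ) the integrand becomes 30r^4sin(θ)^4, so

    ∬_D (30y^4) dA = ∫_0^{2π} ∫_0^{5} (30r^4sin(θ)^4) · r dr dθ.

Inner (r from 0 to 5): 78125sin(θ)^4.
Outer (θ from 0 to 2π): 234375π/4.

Therefore ∮_C P dx + Q dy = 234375π/4.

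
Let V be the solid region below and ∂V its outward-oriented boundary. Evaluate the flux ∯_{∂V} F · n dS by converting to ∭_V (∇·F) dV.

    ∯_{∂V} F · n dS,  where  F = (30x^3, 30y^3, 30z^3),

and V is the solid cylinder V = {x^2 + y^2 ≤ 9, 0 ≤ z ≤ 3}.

By the divergence theorem,

    ∯_{∂V} F · n dS = ∭_V (∇ · F) dV.

Compute the divergence:
    ∇ · F = ∂F_x/∂x + ∂F_y/∂y + ∂F_z/∂z = 90x^2 + 90y^2 + 90z^2.

In cylindrical coordinates, x = r cos(θ), y = r sin(θ), z = z, dV = r dr dθ dz, with 0 ≤ r ≤ 3, 0 ≤ θ ≤ 2π, 0 ≤ z ≤ 3.

The integrand, after substitution and multiplying by the volume element, becomes (90r^2 + 90z^2) · r, so

    ∭_V (∇·F) dV = ∫_0^{2π} ∫_0^{3} ∫_0^{3} (90r^2 + 90z^2) · r dz dr dθ.

Inner (z from 0 to 3): 270r (r^2 + 3).
Middle (r from 0 to 3): 18225/2.
Outer (θ from 0 to 2π): 18225π.

Therefore ∯_{∂V} F · n dS = 18225π.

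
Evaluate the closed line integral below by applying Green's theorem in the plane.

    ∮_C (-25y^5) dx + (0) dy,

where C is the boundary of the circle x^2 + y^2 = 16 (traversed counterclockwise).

Green's theorem converts the closed line integral into a double integral over the enclosed region D:

    ∮_C P dx + Q dy = ∬_D (∂Q/∂x - ∂P/∂y) dA.

Here P = -25y^5, Q = 0, so

    ∂Q/∂x = 0,    ∂P/∂y = -125y^4,
    ∂Q/∂x - ∂P/∂y = 125y^4.

D is the region x^2 + y^2 ≤ 16. Evaluating the double integral:

In polar coordinates (x = r cos θ, y = r sin θ, dA = r dr dθ) the integrand becomes 125r^4sin(θ)^4, so

    ∬_D (125y^4) dA = ∫_0^{2π} ∫_0^{4} (125r^4sin(θ)^4) · r dr dθ.

Inner (r from 0 to 4): 256000sin(θ)^4/3.
Outer (θ from 0 to 2π): 64000π.

Therefore ∮_C P dx + Q dy = 64000π.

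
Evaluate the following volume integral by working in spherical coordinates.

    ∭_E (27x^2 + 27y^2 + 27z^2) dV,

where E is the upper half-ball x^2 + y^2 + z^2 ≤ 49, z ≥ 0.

In spherical coordinates, x = ρ sin(φ) cos(θ), y = ρ sin(φ) sin(θ), z = ρ cos(φ), and dV = ρ^2 sin(φ) dρ dφ dθ.

The integrand becomes 27ρ^2, so

    ∭_E (27x^2 + 27y^2 + 27z^2) dV = ∫_{0}^{2π} ∫_{0}^{π/2} ∫_{0}^{7} (27ρ^2) · ρ^2 sin(φ) dρ dφ dθ.

Inner (ρ): 453789sin(φ)/5.
Middle (φ): 453789/5.
Outer (θ): 907578π/5.

Therefore the triple integral equals 907578π/5.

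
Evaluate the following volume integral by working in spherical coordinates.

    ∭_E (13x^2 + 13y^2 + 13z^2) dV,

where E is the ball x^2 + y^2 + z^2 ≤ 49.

In spherical coordinates, x = ρ sin(φ) cos(θ), y = ρ sin(φ) sin(θ), z = ρ cos(φ), and dV = ρ^2 sin(φ) dρ dφ dθ.

The integrand becomes 13ρ^2, so

    ∭_E (13x^2 + 13y^2 + 13z^2) dV = ∫_{0}^{2π} ∫_{0}^{π} ∫_{0}^{7} (13ρ^2) · ρ^2 sin(φ) dρ dφ dθ.

Inner (ρ): 218491sin(φ)/5.
Middle (φ): 436982/5.
Outer (θ): 873964π/5.

Therefore the triple integral equals 873964π/5.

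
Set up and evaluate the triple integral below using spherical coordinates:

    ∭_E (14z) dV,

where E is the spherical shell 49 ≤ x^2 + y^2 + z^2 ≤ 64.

In spherical coordinates, x = ρ sin(φ) cos(θ), y = ρ sin(φ) sin(θ), z = ρ cos(φ), and dV = ρ^2 sin(φ) dρ dφ dθ.

The integrand becomes 14ρ cos(φ), so

    ∭_E (14z) dV = ∫_{0}^{2π} ∫_{0}^{π} ∫_{7}^{8} (14ρ cos(φ)) · ρ^2 sin(φ) dρ dφ dθ.

Inner (ρ): 11865sin(2φ)/4.
Middle (φ): 0.
Outer (θ): 0.

Therefore the triple integral equals 0.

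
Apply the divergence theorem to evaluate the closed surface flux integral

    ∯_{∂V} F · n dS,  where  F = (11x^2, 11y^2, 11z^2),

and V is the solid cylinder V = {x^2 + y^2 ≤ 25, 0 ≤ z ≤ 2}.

By the divergence theorem,

    ∯_{∂V} F · n dS = ∭_V (∇ · F) dV.

Compute the divergence:
    ∇ · F = ∂F_x/∂x + ∂F_y/∂y + ∂F_z/∂z = 22x + 22y + 22z.

In cylindrical coordinates, x = r cos(θ), y = r sin(θ), z = z, dV = r dr dθ dz, with 0 ≤ r ≤ 5, 0 ≤ θ ≤ 2π, 0 ≤ z ≤ 2.

The integrand, after substitution and multiplying by the volume element, becomes (22sqrt(2)r sin(θ + π/4) + 22z) · r, so

    ∭_V (∇·F) dV = ∫_0^{2π} ∫_0^{5} ∫_0^{2} (22sqrt(2)r sin(θ + π/4) + 22z) · r dz dr dθ.

Inner (z from 0 to 2): 44r (sqrt(2)r sin(θ + π/4) + 1).
Middle (r from 0 to 5): 5500sqrt(2)sin(θ + π/4)/3 + 550.
Outer (θ from 0 to 2π): 1100π.

Therefore ∯_{∂V} F · n dS = 1100π.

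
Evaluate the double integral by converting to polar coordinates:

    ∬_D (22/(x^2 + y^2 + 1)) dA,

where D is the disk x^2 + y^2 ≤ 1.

The region D is 0 ≤ r ≤ 1, 0 ≤ θ ≤ 2π in polar coordinates, where x = r cos(θ), y = r sin(θ), and dA = r dr dθ.

Under the substitution, the integrand becomes 22/(r^2 + 1), so

    ∬_D (22/(x^2 + y^2 + 1)) dA = ∫_{0}^{2π} ∫_{0}^{1} (22/(r^2 + 1)) · r dr dθ.

Inner integral (in r): ∫_{0}^{1} (22/(r^2 + 1)) · r dr = log(2048).

Outer integral (in θ): ∫_{0}^{2π} (log(2048)) dθ = 22π log(2).

Therefore ∬_D (22/(x^2 + y^2 + 1)) dA = 22π log(2).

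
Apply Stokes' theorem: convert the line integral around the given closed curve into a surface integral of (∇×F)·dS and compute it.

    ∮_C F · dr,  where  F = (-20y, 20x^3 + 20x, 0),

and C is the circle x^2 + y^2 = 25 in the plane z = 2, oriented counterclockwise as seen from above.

Let S be the flat disk x^2 + y^2 ≤ 25 in the plane z = 2, with upward unit normal n̂ = ẑ. By Stokes' theorem,

    ∮_C F · dr = ∬_S (∇ × F) · n̂ dS = ∬_D (curl F)_z dA,

where D is the disk x^2 + y^2 ≤ 25.

Compute the curl of F = (-20y, 20x^3 + 20x, 0):
    (∇ × F)_x = ∂F_z/∂y - ∂F_y/∂z = 0,
    (∇ × F)_y = ∂F_x/∂z - ∂F_z/∂x = 0,
    (∇ × F)_z = ∂F_y/∂x - ∂F_x/∂y = 60x^2 + 40.

On z = 2, (curl F)_z = 60x^2 + 40.

Convert to polar (x = r cos θ, y = r sin θ, dA = r dr dθ); the integrand becomes 60r^2cos(θ)^2 + 40, so

    ∬_D (curl F)_z dA = ∫_0^{2π} ∫_0^{5} (60r^2cos(θ)^2 + 40) · r dr dθ.

Inner (r from 0 to 5): 9375cos(θ)^2 + 500.
Outer (θ from 0 to 2π): 10375π.

Therefore ∮_C F · dr = 10375π.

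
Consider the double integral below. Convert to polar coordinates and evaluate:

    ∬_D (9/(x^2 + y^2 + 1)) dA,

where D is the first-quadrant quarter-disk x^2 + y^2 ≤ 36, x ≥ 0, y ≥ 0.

The region D is 0 ≤ r ≤ 6, 0 ≤ θ ≤ π/2 in polar coordinates, where x = r cos(θ), y = r sin(θ), and dA = r dr dθ.

Under the substitution, the integrand becomes 9/(r^2 + 1), so

    ∬_D (9/(x^2 + y^2 + 1)) dA = ∫_{0}^{π/2} ∫_{0}^{6} (9/(r^2 + 1)) · r dr dθ.

Inner integral (in r): ∫_{0}^{6} (9/(r^2 + 1)) · r dr = 9log(37)/2.

Outer integral (in θ): ∫_{0}^{π/2} (9log(37)/2) dθ = 9π log(37)/4.

Therefore ∬_D (9/(x^2 + y^2 + 1)) dA = 9π log(37)/4.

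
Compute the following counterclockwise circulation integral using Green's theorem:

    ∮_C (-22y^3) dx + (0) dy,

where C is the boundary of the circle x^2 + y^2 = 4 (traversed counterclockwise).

Green's theorem converts the closed line integral into a double integral over the enclosed region D:

    ∮_C P dx + Q dy = ∬_D (∂Q/∂x - ∂P/∂y) dA.

Here P = -22y^3, Q = 0, so

    ∂Q/∂x = 0,    ∂P/∂y = -66y^2,
    ∂Q/∂x - ∂P/∂y = 66y^2.

D is the region x^2 + y^2 ≤ 4. Evaluating the double integral:

In polar coordinates (x = r cos θ, y = r sin θ, dA = r dr dθ) the integrand becomes 66r^2sin(θ)^2, so

    ∬_D (66y^2) dA = ∫_0^{2π} ∫_0^{2} (66r^2sin(θ)^2) · r dr dθ.

Inner (r from 0 to 2): 264sin(θ)^2.
Outer (θ from 0 to 2π): 264π.

Therefore ∮_C P dx + Q dy = 264π.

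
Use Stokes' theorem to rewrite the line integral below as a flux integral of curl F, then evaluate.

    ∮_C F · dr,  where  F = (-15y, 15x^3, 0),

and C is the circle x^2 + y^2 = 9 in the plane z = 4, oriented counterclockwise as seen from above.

Let S be the flat disk x^2 + y^2 ≤ 9 in the plane z = 4, with upward unit normal n̂ = ẑ. By Stokes' theorem,

    ∮_C F · dr = ∬_S (∇ × F) · n̂ dS = ∬_D (curl F)_z dA,

where D is the disk x^2 + y^2 ≤ 9.

Compute the curl of F = (-15y, 15x^3, 0):
    (∇ × F)_x = ∂F_z/∂y - ∂F_y/∂z = 0,
    (∇ × F)_y = ∂F_x/∂z - ∂F_z/∂x = 0,
    (∇ × F)_z = ∂F_y/∂x - ∂F_x/∂y = 45x^2 + 15.

On z = 4, (curl F)_z = 45x^2 + 15.

Convert to polar (x = r cos θ, y = r sin θ, dA = r dr dθ); the integrand becomes 45r^2cos(θ)^2 + 15, so

    ∬_D (curl F)_z dA = ∫_0^{2π} ∫_0^{3} (45r^2cos(θ)^2 + 15) · r dr dθ.

Inner (r from 0 to 3): 3645cos(θ)^2/4 + 135/2.
Outer (θ from 0 to 2π): 4185π/4.

Therefore ∮_C F · dr = 4185π/4.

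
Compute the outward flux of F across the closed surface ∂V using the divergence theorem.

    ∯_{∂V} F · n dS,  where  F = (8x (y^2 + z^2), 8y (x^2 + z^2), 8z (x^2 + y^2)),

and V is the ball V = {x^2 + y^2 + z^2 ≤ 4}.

By the divergence theorem,

    ∯_{∂V} F · n dS = ∭_V (∇ · F) dV.

Compute the divergence:
    ∇ · F = ∂F_x/∂x + ∂F_y/∂y + ∂F_z/∂z = 8y^2 + 8z^2 + 8x^2 + 8z^2 + 8x^2 + 8y^2 = 16x^2 + 16y^2 + 16z^2.

In spherical coordinates, x = ρ sin(φ) cos(θ), y = ρ sin(φ) sin(θ), z = ρ cos(φ), dV = ρ^2 sin(φ) dρ dφ dθ, with 0 ≤ ρ ≤ 2, 0 ≤ φ ≤ π, 0 ≤ θ ≤ 2π.

The integrand, after substitution and multiplying by the volume element, becomes (16ρ^2) · ρ^2 sin(φ), so

    ∭_V (∇·F) dV = ∫_0^{2π} ∫_0^{π} ∫_0^{2} (16ρ^2) · ρ^2 sin(φ) dρ dφ dθ.

Inner (ρ from 0 to 2): 512sin(φ)/5.
Middle (φ from 0 to π): 1024/5.
Outer (θ from 0 to 2π): 2048π/5.

Therefore ∯_{∂V} F · n dS = 2048π/5.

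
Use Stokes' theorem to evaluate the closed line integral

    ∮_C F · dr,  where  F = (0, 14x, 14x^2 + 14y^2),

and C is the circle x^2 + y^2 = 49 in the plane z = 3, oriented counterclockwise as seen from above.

Let S be the flat disk x^2 + y^2 ≤ 49 in the plane z = 3, with upward unit normal n̂ = ẑ. By Stokes' theorem,

    ∮_C F · dr = ∬_S (∇ × F) · n̂ dS = ∬_D (curl F)_z dA,

where D is the disk x^2 + y^2 ≤ 49.

Compute the curl of F = (0, 14x, 14x^2 + 14y^2):
    (∇ × F)_x = ∂F_z/∂y - ∂F_y/∂z = 28y,
    (∇ × F)_y = ∂F_x/∂z - ∂F_z/∂x = -28x,
    (∇ × F)_z = ∂F_y/∂x - ∂F_x/∂y = 14.

On z = 3, (curl F)_z = 14.

Convert to polar (x = r cos θ, y = r sin θ, dA = r dr dθ); the integrand becomes 14, so

    ∬_D (curl F)_z dA = ∫_0^{2π} ∫_0^{7} (14) · r dr dθ.

Inner (r from 0 to 7): 343.
Outer (θ from 0 to 2π): 686π.

Therefore ∮_C F · dr = 686π.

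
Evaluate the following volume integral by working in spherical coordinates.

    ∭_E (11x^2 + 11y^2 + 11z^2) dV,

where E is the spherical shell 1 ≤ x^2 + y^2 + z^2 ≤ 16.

In spherical coordinates, x = ρ sin(φ) cos(θ), y = ρ sin(φ) sin(θ), z = ρ cos(φ), and dV = ρ^2 sin(φ) dρ dφ dθ.

The integrand becomes 11ρ^2, so

    ∭_E (11x^2 + 11y^2 + 11z^2) dV = ∫_{0}^{2π} ∫_{0}^{π} ∫_{1}^{4} (11ρ^2) · ρ^2 sin(φ) dρ dφ dθ.

Inner (ρ): 11253sin(φ)/5.
Middle (φ): 22506/5.
Outer (θ): 45012π/5.

Therefore the triple integral equals 45012π/5.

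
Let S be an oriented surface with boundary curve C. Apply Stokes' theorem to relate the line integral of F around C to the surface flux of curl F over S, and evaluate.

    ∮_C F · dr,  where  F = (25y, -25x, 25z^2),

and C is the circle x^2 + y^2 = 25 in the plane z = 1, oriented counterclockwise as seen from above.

Let S be the flat disk x^2 + y^2 ≤ 25 in the plane z = 1, with upward unit normal n̂ = ẑ. By Stokes' theorem,

    ∮_C F · dr = ∬_S (∇ × F) · n̂ dS = ∬_D (curl F)_z dA,

where D is the disk x^2 + y^2 ≤ 25.

Compute the curl of F = (25y, -25x, 25z^2):
    (∇ × F)_x = ∂F_z/∂y - ∂F_y/∂z = 0,
    (∇ × F)_y = ∂F_x/∂z - ∂F_z/∂x = 0,
    (∇ × F)_z = ∂F_y/∂x - ∂F_x/∂y = -50.

On z = 1, (curl F)_z = -50.

Convert to polar (x = r cos θ, y = r sin θ, dA = r dr dθ); the integrand becomes -50, so

    ∬_D (curl F)_z dA = ∫_0^{2π} ∫_0^{5} (-50) · r dr dθ.

Inner (r from 0 to 5): -625.
Outer (θ from 0 to 2π): -1250π.

Therefore ∮_C F · dr = -1250π.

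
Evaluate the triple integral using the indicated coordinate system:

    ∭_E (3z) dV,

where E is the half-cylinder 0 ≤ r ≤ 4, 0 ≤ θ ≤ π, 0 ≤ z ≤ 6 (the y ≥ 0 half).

In cylindrical coordinates, x = r cos(θ), y = r sin(θ), z = z, and dV = r dr dθ dz.

The integrand becomes 3z, so

    ∭_E (3z) dV = ∫_{0}^{π} ∫_{0}^{4} ∫_{0}^{6} (3z) · r dz dr dθ.

Inner (z): 54r.
Middle (r from 0 to 4): 432.
Outer (θ): 432π.

Therefore the triple integral equals 432π.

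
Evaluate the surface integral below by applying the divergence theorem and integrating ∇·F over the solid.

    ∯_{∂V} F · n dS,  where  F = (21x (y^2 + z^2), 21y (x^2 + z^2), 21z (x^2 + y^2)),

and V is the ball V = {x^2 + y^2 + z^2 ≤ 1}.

By the divergence theorem,

    ∯_{∂V} F · n dS = ∭_V (∇ · F) dV.

Compute the divergence:
    ∇ · F = ∂F_x/∂x + ∂F_y/∂y + ∂F_z/∂z = 21y^2 + 21z^2 + 21x^2 + 21z^2 + 21x^2 + 21y^2 = 42x^2 + 42y^2 + 42z^2.

In spherical coordinates, x = ρ sin(φ) cos(θ), y = ρ sin(φ) sin(θ), z = ρ cos(φ), dV = ρ^2 sin(φ) dρ dφ dθ, with 0 ≤ ρ ≤ 1, 0 ≤ φ ≤ π, 0 ≤ θ ≤ 2π.

The integrand, after substitution and multiplying by the volume element, becomes (42ρ^2) · ρ^2 sin(φ), so

    ∭_V (∇·F) dV = ∫_0^{2π} ∫_0^{π} ∫_0^{1} (42ρ^2) · ρ^2 sin(φ) dρ dφ dθ.

Inner (ρ from 0 to 1): 42sin(φ)/5.
Middle (φ from 0 to π): 84/5.
Outer (θ from 0 to 2π): 168π/5.

Therefore ∯_{∂V} F · n dS = 168π/5.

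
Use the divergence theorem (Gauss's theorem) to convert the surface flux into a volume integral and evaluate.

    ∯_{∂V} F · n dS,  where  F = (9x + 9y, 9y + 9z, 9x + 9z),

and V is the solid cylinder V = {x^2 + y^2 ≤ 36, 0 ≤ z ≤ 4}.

By the divergence theorem,

    ∯_{∂V} F · n dS = ∭_V (∇ · F) dV.

Compute the divergence:
    ∇ · F = ∂F_x/∂x + ∂F_y/∂y + ∂F_z/∂z = 9 + 9 + 9 = 27.

In cylindrical coordinates, x = r cos(θ), y = r sin(θ), z = z, dV = r dr dθ dz, with 0 ≤ r ≤ 6, 0 ≤ θ ≤ 2π, 0 ≤ z ≤ 4.

The integrand, after substitution and multiplying by the volume element, becomes (27) · r, so

    ∭_V (∇·F) dV = ∫_0^{2π} ∫_0^{6} ∫_0^{4} (27) · r dz dr dθ.

Inner (z from 0 to 4): 108r.
Middle (r from 0 to 6): 1944.
Outer (θ from 0 to 2π): 3888π.

Therefore ∯_{∂V} F · n dS = 3888π.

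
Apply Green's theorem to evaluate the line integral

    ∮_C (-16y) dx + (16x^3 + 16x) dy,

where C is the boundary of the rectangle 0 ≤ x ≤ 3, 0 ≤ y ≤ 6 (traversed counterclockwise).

Green's theorem converts the closed line integral into a double integral over the enclosed region D:

    ∮_C P dx + Q dy = ∬_D (∂Q/∂x - ∂P/∂y) dA.

Here P = -16y, Q = 16x^3 + 16x, so

    ∂Q/∂x = 48x^2 + 16,    ∂P/∂y = -16,
    ∂Q/∂x - ∂P/∂y = 48x^2 + 32.

D is the region 0 ≤ x ≤ 3, 0 ≤ y ≤ 6. Evaluating the double integral:

    ∬_D (48x^2 + 32) dA = ∫_0^{3} ∫_0^{6} (48x^2 + 32) dy dx.

Inner (y from 0 to 6): 288x^2 + 192.
Outer (x from 0 to 3): 3168.

Therefore ∮_C P dx + Q dy = 3168.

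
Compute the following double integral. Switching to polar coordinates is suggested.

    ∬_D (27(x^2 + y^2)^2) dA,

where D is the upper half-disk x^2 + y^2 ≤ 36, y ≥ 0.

The region D is 0 ≤ r ≤ 6, 0 ≤ θ ≤ π in polar coordinates, where x = r cos(θ), y = r sin(θ), and dA = r dr dθ.

Under the substitution, the integrand becomes 27r^4, so

    ∬_D (27(x^2 + y^2)^2) dA = ∫_{0}^{π} ∫_{0}^{6} (27r^4) · r dr dθ.

Inner integral (in r): ∫_{0}^{6} (27r^4) · r dr = 209952.

Outer integral (in θ): ∫_{0}^{π} (209952) dθ = 209952π.

Therefore ∬_D (27(x^2 + y^2)^2) dA = 209952π.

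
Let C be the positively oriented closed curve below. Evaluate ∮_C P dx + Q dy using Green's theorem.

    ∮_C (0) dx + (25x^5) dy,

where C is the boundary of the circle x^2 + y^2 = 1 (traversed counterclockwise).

Green's theorem converts the closed line integral into a double integral over the enclosed region D:

    ∮_C P dx + Q dy = ∬_D (∂Q/∂x - ∂P/∂y) dA.

Here P = 0, Q = 25x^5, so

    ∂Q/∂x = 125x^4,    ∂P/∂y = 0,
    ∂Q/∂x - ∂P/∂y = 125x^4.

D is the region x^2 + y^2 ≤ 1. Evaluating the double integral:

In polar coordinates (x = r cos θ, y = r sin θ, dA = r dr dθ) the integrand becomes 125r^4cos(θ)^4, so

    ∬_D (125x^4) dA = ∫_0^{2π} ∫_0^{1} (125r^4cos(θ)^4) · r dr dθ.

Inner (r from 0 to 1): 125cos(θ)^4/6.
Outer (θ from 0 to 2π): 125π/8.

Therefore ∮_C P dx + Q dy = 125π/8.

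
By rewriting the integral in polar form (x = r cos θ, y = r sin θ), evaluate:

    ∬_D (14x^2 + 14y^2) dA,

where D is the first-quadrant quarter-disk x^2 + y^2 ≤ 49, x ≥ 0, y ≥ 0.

The region D is 0 ≤ r ≤ 7, 0 ≤ θ ≤ π/2 in polar coordinates, where x = r cos(θ), y = r sin(θ), and dA = r dr dθ.

Under the substitution, the integrand becomes 14r^2, so

    ∬_D (14x^2 + 14y^2) dA = ∫_{0}^{π/2} ∫_{0}^{7} (14r^2) · r dr dθ.

Inner integral (in r): ∫_{0}^{7} (14r^2) · r dr = 16807/2.

Outer integral (in θ): ∫_{0}^{π/2} (16807/2) dθ = 16807π/4.

Therefore ∬_D (14x^2 + 14y^2) dA = 16807π/4.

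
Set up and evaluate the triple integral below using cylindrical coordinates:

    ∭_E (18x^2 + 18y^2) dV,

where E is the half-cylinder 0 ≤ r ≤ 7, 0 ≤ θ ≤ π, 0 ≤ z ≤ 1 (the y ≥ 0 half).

In cylindrical coordinates, x = r cos(θ), y = r sin(θ), z = z, and dV = r dr dθ dz.

The integrand becomes 18r^2, so

    ∭_E (18x^2 + 18y^2) dV = ∫_{0}^{π} ∫_{0}^{7} ∫_{0}^{1} (18r^2) · r dz dr dθ.

Inner (z): 18r^3.
Middle (r from 0 to 7): 21609/2.
Outer (θ): 21609π/2.

Therefore the triple integral equals 21609π/2.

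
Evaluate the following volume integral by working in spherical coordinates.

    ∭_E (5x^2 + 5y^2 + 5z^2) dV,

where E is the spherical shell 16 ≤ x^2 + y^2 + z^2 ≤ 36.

In spherical coordinates, x = ρ sin(φ) cos(θ), y = ρ sin(φ) sin(θ), z = ρ cos(φ), and dV = ρ^2 sin(φ) dρ dφ dθ.

The integrand becomes 5ρ^2, so

    ∭_E (5x^2 + 5y^2 + 5z^2) dV = ∫_{0}^{2π} ∫_{0}^{π} ∫_{4}^{6} (5ρ^2) · ρ^2 sin(φ) dρ dφ dθ.

Inner (ρ): 6752sin(φ).
Middle (φ): 13504.
Outer (θ): 27008π.

Therefore the triple integral equals 27008π.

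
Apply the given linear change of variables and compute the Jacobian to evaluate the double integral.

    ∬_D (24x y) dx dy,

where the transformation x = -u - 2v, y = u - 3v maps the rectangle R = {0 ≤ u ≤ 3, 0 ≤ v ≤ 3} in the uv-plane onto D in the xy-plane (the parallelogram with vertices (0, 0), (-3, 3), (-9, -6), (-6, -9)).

Compute the Jacobian determinant of (x, y) with respect to (u, v):

    ∂(x,y)/∂(u,v) = | -1  -2 | = (-1)(-3) - (-2)(1) = 5.
                   | 1  -3 |

Its absolute value is |J| = 5 (the area scaling factor).

Substituting x = -u - 2v, y = u - 3v into the integrand,

    24x y → -24u^2 + 24u v + 144v^2,

so the integral becomes

    ∬_R (-24u^2 + 24u v + 144v^2) · |J| du dv = ∫_0^3 ∫_0^3 (-120u^2 + 120u v + 720v^2) dv du.

Inner (v): -360u^2 + 540u + 6480.
Outer (u): 18630.

Therefore ∬_D (24x y) dx dy = 18630.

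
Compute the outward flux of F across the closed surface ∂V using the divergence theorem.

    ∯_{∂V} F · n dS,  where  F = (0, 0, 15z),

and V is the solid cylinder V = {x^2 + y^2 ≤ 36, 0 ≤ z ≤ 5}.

By the divergence theorem,

    ∯_{∂V} F · n dS = ∭_V (∇ · F) dV.

Compute the divergence:
    ∇ · F = ∂F_x/∂x + ∂F_y/∂y + ∂F_z/∂z = 0 + 0 + 15 = 15.

In cylindrical coordinates, x = r cos(θ), y = r sin(θ), z = z, dV = r dr dθ dz, with 0 ≤ r ≤ 6, 0 ≤ θ ≤ 2π, 0 ≤ z ≤ 5.

The integrand, after substitution and multiplying by the volume element, becomes (15) · r, so

    ∭_V (∇·F) dV = ∫_0^{2π} ∫_0^{6} ∫_0^{5} (15) · r dz dr dθ.

Inner (z from 0 to 5): 75r.
Middle (r from 0 to 6): 1350.
Outer (θ from 0 to 2π): 2700π.

Therefore ∯_{∂V} F · n dS = 2700π.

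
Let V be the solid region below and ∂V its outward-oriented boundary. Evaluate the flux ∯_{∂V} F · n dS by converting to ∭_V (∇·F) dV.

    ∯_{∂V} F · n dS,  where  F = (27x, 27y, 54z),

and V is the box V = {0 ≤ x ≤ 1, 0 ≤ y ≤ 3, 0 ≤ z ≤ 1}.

By the divergence theorem,

    ∯_{∂V} F · n dS = ∭_V (∇ · F) dV.

Compute the divergence:
    ∇ · F = ∂F_x/∂x + ∂F_y/∂y + ∂F_z/∂z = 27 + 27 + 54 = 108.

V is a rectangular box, so dV = dx dy dz with 0 ≤ x ≤ 1, 0 ≤ y ≤ 3, 0 ≤ z ≤ 1.

Integrate (108) over V as an iterated integral:

    ∭_V (∇·F) dV = ∫_0^{1} ∫_0^{3} ∫_0^{1} (108) dz dy dx.

Inner (z from 0 to 1): 108.
Middle (y from 0 to 3): 324.
Outer (x from 0 to 1): 324.

Therefore ∯_{∂V} F · n dS = 324.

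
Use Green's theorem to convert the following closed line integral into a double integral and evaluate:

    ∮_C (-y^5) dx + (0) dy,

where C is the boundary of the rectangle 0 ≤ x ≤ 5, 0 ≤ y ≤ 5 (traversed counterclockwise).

Green's theorem converts the closed line integral into a double integral over the enclosed region D:

    ∮_C P dx + Q dy = ∬_D (∂Q/∂x - ∂P/∂y) dA.

Here P = -y^5, Q = 0, so

    ∂Q/∂x = 0,    ∂P/∂y = -5y^4,
    ∂Q/∂x - ∂P/∂y = 5y^4.

D is the region 0 ≤ x ≤ 5, 0 ≤ y ≤ 5. Evaluating the double integral:

    ∬_D (5y^4) dA = ∫_0^{5} ∫_0^{5} (5y^4) dy dx.

Inner (y from 0 to 5): 3125.
Outer (x from 0 to 5): 15625.

Therefore ∮_C P dx + Q dy = 15625.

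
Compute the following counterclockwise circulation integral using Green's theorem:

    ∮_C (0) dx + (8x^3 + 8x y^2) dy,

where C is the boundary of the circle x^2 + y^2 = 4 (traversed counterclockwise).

Green's theorem converts the closed line integral into a double integral over the enclosed region D:

    ∮_C P dx + Q dy = ∬_D (∂Q/∂x - ∂P/∂y) dA.

Here P = 0, Q = 8x^3 + 8x y^2, so

    ∂Q/∂x = 24x^2 + 8y^2,    ∂P/∂y = 0,
    ∂Q/∂x - ∂P/∂y = 24x^2 + 8y^2.

D is the region x^2 + y^2 ≤ 4. Evaluating the double integral:

In polar coordinates (x = r cos θ, y = r sin θ, dA = r dr dθ) the integrand becomes 8r^2(cos(2θ) + 2), so

    ∬_D (24x^2 + 8y^2) dA = ∫_0^{2π} ∫_0^{2} (8r^2(cos(2θ) + 2)) · r dr dθ.

Inner (r from 0 to 2): 32cos(2θ) + 64.
Outer (θ from 0 to 2π): 128π.

Therefore ∮_C P dx + Q dy = 128π.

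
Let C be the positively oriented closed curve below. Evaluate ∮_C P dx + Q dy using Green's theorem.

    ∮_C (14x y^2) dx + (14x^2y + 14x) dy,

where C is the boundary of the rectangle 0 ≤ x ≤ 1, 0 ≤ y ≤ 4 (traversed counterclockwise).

Green's theorem converts the closed line integral into a double integral over the enclosed region D:

    ∮_C P dx + Q dy = ∬_D (∂Q/∂x - ∂P/∂y) dA.

Here P = 14x y^2, Q = 14x^2y + 14x, so

    ∂Q/∂x = 28x y + 14,    ∂P/∂y = 28x y,
    ∂Q/∂x - ∂P/∂y = 14.

D is the region 0 ≤ x ≤ 1, 0 ≤ y ≤ 4. Evaluating the double integral:

    ∬_D (14) dA = ∫_0^{1} ∫_0^{4} (14) dy dx.

Inner (y from 0 to 4): 56.
Outer (x from 0 to 1): 56.

Therefore ∮_C P dx + Q dy = 56.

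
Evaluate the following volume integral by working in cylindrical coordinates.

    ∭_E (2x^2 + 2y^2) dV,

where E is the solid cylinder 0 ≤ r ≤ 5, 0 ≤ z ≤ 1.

In cylindrical coordinates, x = r cos(θ), y = r sin(θ), z = z, and dV = r dr dθ dz.

The integrand becomes 2r^2, so

    ∭_E (2x^2 + 2y^2) dV = ∫_{0}^{2π} ∫_{0}^{5} ∫_{0}^{1} (2r^2) · r dz dr dθ.

Inner (z): 2r^3.
Middle (r from 0 to 5): 625/2.
Outer (θ): 625π.

Therefore the triple integral equals 625π.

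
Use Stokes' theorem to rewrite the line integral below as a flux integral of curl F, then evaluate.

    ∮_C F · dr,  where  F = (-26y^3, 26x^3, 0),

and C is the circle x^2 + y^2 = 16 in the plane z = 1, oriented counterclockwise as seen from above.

Let S be the flat disk x^2 + y^2 ≤ 16 in the plane z = 1, with upward unit normal n̂ = ẑ. By Stokes' theorem,

    ∮_C F · dr = ∬_S (∇ × F) · n̂ dS = ∬_D (curl F)_z dA,

where D is the disk x^2 + y^2 ≤ 16.

Compute the curl of F = (-26y^3, 26x^3, 0):
    (∇ × F)_x = ∂F_z/∂y - ∂F_y/∂z = 0,
    (∇ × F)_y = ∂F_x/∂z - ∂F_z/∂x = 0,
    (∇ × F)_z = ∂F_y/∂x - ∂F_x/∂y = 78x^2 + 78y^2.

On z = 1, (curl F)_z = 78x^2 + 78y^2.

Convert to polar (x = r cos θ, y = r sin θ, dA = r dr dθ); the integrand becomes 78r^2, so

    ∬_D (curl F)_z dA = ∫_0^{2π} ∫_0^{4} (78r^2) · r dr dθ.

Inner (r from 0 to 4): 4992.
Outer (θ from 0 to 2π): 9984π.

Therefore ∮_C F · dr = 9984π.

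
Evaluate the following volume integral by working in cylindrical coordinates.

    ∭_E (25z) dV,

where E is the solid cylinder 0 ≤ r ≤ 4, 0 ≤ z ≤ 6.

In cylindrical coordinates, x = r cos(θ), y = r sin(θ), z = z, and dV = r dr dθ dz.

The integrand becomes 25z, so

    ∭_E (25z) dV = ∫_{0}^{2π} ∫_{0}^{4} ∫_{0}^{6} (25z) · r dz dr dθ.

Inner (z): 450r.
Middle (r from 0 to 4): 3600.
Outer (θ): 7200π.

Therefore the triple integral equals 7200π.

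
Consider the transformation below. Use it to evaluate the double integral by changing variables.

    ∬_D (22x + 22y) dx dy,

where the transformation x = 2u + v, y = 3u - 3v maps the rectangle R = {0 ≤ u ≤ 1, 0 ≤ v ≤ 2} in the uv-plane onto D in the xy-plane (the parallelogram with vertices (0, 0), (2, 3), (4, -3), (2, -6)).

Compute the Jacobian determinant of (x, y) with respect to (u, v):

    ∂(x,y)/∂(u,v) = | 2  1 | = (2)(-3) - (1)(3) = -9.
                   | 3  -3 |

Its absolute value is |J| = 9 (the area scaling factor).

Substituting x = 2u + v, y = 3u - 3v into the integrand,

    22x + 22y → 110u - 44v,

so the integral becomes

    ∬_R (110u - 44v) · |J| du dv = ∫_0^1 ∫_0^2 (990u - 396v) dv du.

Inner (v): 1980u - 792.
Outer (u): 198.

Therefore ∬_D (22x + 22y) dx dy = 198.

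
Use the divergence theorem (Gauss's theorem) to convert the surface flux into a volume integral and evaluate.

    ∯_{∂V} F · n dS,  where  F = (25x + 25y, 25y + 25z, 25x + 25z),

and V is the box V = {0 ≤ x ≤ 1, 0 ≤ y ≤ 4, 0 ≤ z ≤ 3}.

By the divergence theorem,

    ∯_{∂V} F · n dS = ∭_V (∇ · F) dV.

Compute the divergence:
    ∇ · F = ∂F_x/∂x + ∂F_y/∂y + ∂F_z/∂z = 25 + 25 + 25 = 75.

V is a rectangular box, so dV = dx dy dz with 0 ≤ x ≤ 1, 0 ≤ y ≤ 4, 0 ≤ z ≤ 3.

Integrate (75) over V as an iterated integral:

    ∭_V (∇·F) dV = ∫_0^{1} ∫_0^{4} ∫_0^{3} (75) dz dy dx.

Inner (z from 0 to 3): 225.
Middle (y from 0 to 4): 900.
Outer (x from 0 to 1): 900.

Therefore ∯_{∂V} F · n dS = 900.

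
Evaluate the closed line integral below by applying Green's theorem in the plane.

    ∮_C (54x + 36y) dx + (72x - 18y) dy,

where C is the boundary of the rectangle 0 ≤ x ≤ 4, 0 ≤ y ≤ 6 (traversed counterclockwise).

Green's theorem converts the closed line integral into a double integral over the enclosed region D:

    ∮_C P dx + Q dy = ∬_D (∂Q/∂x - ∂P/∂y) dA.

Here P = 54x + 36y, Q = 72x - 18y, so

    ∂Q/∂x = 72,    ∂P/∂y = 36,
    ∂Q/∂x - ∂P/∂y = 36.

D is the region 0 ≤ x ≤ 4, 0 ≤ y ≤ 6. Evaluating the double integral:

    ∬_D (36) dA = ∫_0^{4} ∫_0^{6} (36) dy dx.

Inner (y from 0 to 6): 216.
Outer (x from 0 to 4): 864.

Therefore ∮_C P dx + Q dy = 864.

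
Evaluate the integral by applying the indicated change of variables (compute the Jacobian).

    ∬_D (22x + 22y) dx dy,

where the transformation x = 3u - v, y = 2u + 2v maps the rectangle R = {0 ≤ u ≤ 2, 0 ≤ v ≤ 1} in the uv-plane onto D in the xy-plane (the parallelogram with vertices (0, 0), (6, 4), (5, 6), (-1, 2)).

Compute the Jacobian determinant of (x, y) with respect to (u, v):

    ∂(x,y)/∂(u,v) = | 3  -1 | = (3)(2) - (-1)(2) = 8.
                   | 2  2 |

Its absolute value is |J| = 8 (the area scaling factor).

Substituting x = 3u - v, y = 2u + 2v into the integrand,

    22x + 22y → 110u + 22v,

so the integral becomes

    ∬_R (110u + 22v) · |J| du dv = ∫_0^2 ∫_0^1 (880u + 176v) dv du.

Inner (v): 880u + 88.
Outer (u): 1936.

Therefore ∬_D (22x + 22y) dx dy = 1936.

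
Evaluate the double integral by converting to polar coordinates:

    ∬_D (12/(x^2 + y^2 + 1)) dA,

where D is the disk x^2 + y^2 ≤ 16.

The region D is 0 ≤ r ≤ 4, 0 ≤ θ ≤ 2π in polar coordinates, where x = r cos(θ), y = r sin(θ), and dA = r dr dθ.

Under the substitution, the integrand becomes 12/(r^2 + 1), so

    ∬_D (12/(x^2 + y^2 + 1)) dA = ∫_{0}^{2π} ∫_{0}^{4} (12/(r^2 + 1)) · r dr dθ.

Inner integral (in r): ∫_{0}^{4} (12/(r^2 + 1)) · r dr = log(24137569).

Outer integral (in θ): ∫_{0}^{2π} (log(24137569)) dθ = 12π log(17).

Therefore ∬_D (12/(x^2 + y^2 + 1)) dA = 12π log(17).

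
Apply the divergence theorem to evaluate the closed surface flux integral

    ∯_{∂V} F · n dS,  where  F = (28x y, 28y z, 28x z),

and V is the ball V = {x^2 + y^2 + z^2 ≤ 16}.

By the divergence theorem,

    ∯_{∂V} F · n dS = ∭_V (∇ · F) dV.

Compute the divergence:
    ∇ · F = ∂F_x/∂x + ∂F_y/∂y + ∂F_z/∂z = 28y + 28z + 28x = 28x + 28y + 28z.

In spherical coordinates, x = ρ sin(φ) cos(θ), y = ρ sin(φ) sin(θ), z = ρ cos(φ), dV = ρ^2 sin(φ) dρ dφ dθ, with 0 ≤ ρ ≤ 4, 0 ≤ φ ≤ π, 0 ≤ θ ≤ 2π.

The integrand, after substitution and multiplying by the volume element, becomes (28ρ (sqrt(2)sin(φ)sin(θ + π/4) + cos(φ))) · ρ^2 sin(φ), so

    ∭_V (∇·F) dV = ∫_0^{2π} ∫_0^{π} ∫_0^{4} (28ρ (sqrt(2)sin(φ)sin(θ + π/4) + cos(φ))) · ρ^2 sin(φ) dρ dφ dθ.

Inner (ρ from 0 to 4): 1792(sqrt(2)sin(φ)sin(θ + π/4) + cos(φ))sin(φ).
Middle (φ from 0 to π): 896sqrt(2)π sin(θ + π/4).
Outer (θ from 0 to 2π): 0.

Therefore ∯_{∂V} F · n dS = 0.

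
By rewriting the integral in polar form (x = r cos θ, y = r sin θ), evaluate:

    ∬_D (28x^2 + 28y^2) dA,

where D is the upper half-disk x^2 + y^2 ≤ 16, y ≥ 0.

The region D is 0 ≤ r ≤ 4, 0 ≤ θ ≤ π in polar coordinates, where x = r cos(θ), y = r sin(θ), and dA = r dr dθ.

Under the substitution, the integrand becomes 28r^2, so

    ∬_D (28x^2 + 28y^2) dA = ∫_{0}^{π} ∫_{0}^{4} (28r^2) · r dr dθ.

Inner integral (in r): ∫_{0}^{4} (28r^2) · r dr = 1792.

Outer integral (in θ): ∫_{0}^{π} (1792) dθ = 1792π.

Therefore ∬_D (28x^2 + 28y^2) dA = 1792π.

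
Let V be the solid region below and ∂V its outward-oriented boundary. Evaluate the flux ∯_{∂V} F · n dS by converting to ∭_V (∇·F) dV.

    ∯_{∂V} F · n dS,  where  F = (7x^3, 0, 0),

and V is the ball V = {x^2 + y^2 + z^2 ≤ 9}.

By the divergence theorem,

    ∯_{∂V} F · n dS = ∭_V (∇ · F) dV.

Compute the divergence:
    ∇ · F = ∂F_x/∂x + ∂F_y/∂y + ∂F_z/∂z = 21x^2 + 0 + 0 = 21x^2.

In spherical coordinates, x = ρ sin(φ) cos(θ), y = ρ sin(φ) sin(θ), z = ρ cos(φ), dV = ρ^2 sin(φ) dρ dφ dθ, with 0 ≤ ρ ≤ 3, 0 ≤ φ ≤ π, 0 ≤ θ ≤ 2π.

The integrand, after substitution and multiplying by the volume element, becomes (21ρ^2sin(φ)^2cos(θ)^2) · ρ^2 sin(φ), so

    ∭_V (∇·F) dV = ∫_0^{2π} ∫_0^{π} ∫_0^{3} (21ρ^2sin(φ)^2cos(θ)^2) · ρ^2 sin(φ) dρ dφ dθ.

Inner (ρ from 0 to 3): 5103sin(φ)^3cos(θ)^2/5.
Middle (φ from 0 to π): 6804cos(θ)^2/5.
Outer (θ from 0 to 2π): 6804π/5.

Therefore ∯_{∂V} F · n dS = 6804π/5.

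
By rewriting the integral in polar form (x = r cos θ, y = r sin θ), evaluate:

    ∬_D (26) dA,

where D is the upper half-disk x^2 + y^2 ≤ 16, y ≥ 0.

The region D is 0 ≤ r ≤ 4, 0 ≤ θ ≤ π in polar coordinates, where x = r cos(θ), y = r sin(θ), and dA = r dr dθ.

Under the substitution, the integrand becomes 26, so

    ∬_D (26) dA = ∫_{0}^{π} ∫_{0}^{4} (26) · r dr dθ.

Inner integral (in r): ∫_{0}^{4} (26) · r dr = 208.

Outer integral (in θ): ∫_{0}^{π} (208) dθ = 208π.

Therefore ∬_D (26) dA = 208π.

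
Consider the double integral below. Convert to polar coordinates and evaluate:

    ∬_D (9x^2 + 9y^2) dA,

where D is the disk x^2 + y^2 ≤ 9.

The region D is 0 ≤ r ≤ 3, 0 ≤ θ ≤ 2π in polar coordinates, where x = r cos(θ), y = r sin(θ), and dA = r dr dθ.

Under the substitution, the integrand becomes 9r^2, so

    ∬_D (9x^2 + 9y^2) dA = ∫_{0}^{2π} ∫_{0}^{3} (9r^2) · r dr dθ.

Inner integral (in r): ∫_{0}^{3} (9r^2) · r dr = 729/4.

Outer integral (in θ): ∫_{0}^{2π} (729/4) dθ = 729π/2.

Therefore ∬_D (9x^2 + 9y^2) dA = 729π/2.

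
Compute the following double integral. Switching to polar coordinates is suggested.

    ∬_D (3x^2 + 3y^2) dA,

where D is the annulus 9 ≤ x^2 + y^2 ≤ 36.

The region D is 3 ≤ r ≤ 6, 0 ≤ θ ≤ 2π in polar coordinates, where x = r cos(θ), y = r sin(θ), and dA = r dr dθ.

Under the substitution, the integrand becomes 3r^2, so

    ∬_D (3x^2 + 3y^2) dA = ∫_{0}^{2π} ∫_{3}^{6} (3r^2) · r dr dθ.

Inner integral (in r): ∫_{3}^{6} (3r^2) · r dr = 3645/4.

Outer integral (in θ): ∫_{0}^{2π} (3645/4) dθ = 3645π/2.

Therefore ∬_D (3x^2 + 3y^2) dA = 3645π/2.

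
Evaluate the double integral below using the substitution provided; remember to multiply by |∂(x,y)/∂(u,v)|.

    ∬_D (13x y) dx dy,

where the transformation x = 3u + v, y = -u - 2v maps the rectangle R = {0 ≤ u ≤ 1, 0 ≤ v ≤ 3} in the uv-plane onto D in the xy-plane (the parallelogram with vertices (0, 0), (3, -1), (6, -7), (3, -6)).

Compute the Jacobian determinant of (x, y) with respect to (u, v):

    ∂(x,y)/∂(u,v) = | 3  1 | = (3)(-2) - (1)(-1) = -5.
                   | -1  -2 |

Its absolute value is |J| = 5 (the area scaling factor).

Substituting x = 3u + v, y = -u - 2v into the integrand,

    13x y → -39u^2 - 91u v - 26v^2,

so the integral becomes

    ∬_R (-39u^2 - 91u v - 26v^2) · |J| du dv = ∫_0^1 ∫_0^3 (-195u^2 - 455u v - 130v^2) dv du.

Inner (v): -585u^2 - 4095u/2 - 1170.
Outer (u): -9555/4.

Therefore ∬_D (13x y) dx dy = -9555/4.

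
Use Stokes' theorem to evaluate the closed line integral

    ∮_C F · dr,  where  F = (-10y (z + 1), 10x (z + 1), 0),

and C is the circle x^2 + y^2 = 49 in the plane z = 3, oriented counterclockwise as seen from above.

Let S be the flat disk x^2 + y^2 ≤ 49 in the plane z = 3, with upward unit normal n̂ = ẑ. By Stokes' theorem,

    ∮_C F · dr = ∬_S (∇ × F) · n̂ dS = ∬_D (curl F)_z dA,

where D is the disk x^2 + y^2 ≤ 49.

Compute the curl of F = (-10y (z + 1), 10x (z + 1), 0):
    (∇ × F)_x = ∂F_z/∂y - ∂F_y/∂z = -10x,
    (∇ × F)_y = ∂F_x/∂z - ∂F_z/∂x = -10y,
    (∇ × F)_z = ∂F_y/∂x - ∂F_x/∂y = 20z + 20.

On z = 3, (curl F)_z = 80.

Convert to polar (x = r cos θ, y = r sin θ, dA = r dr dθ); the integrand becomes 80, so

    ∬_D (curl F)_z dA = ∫_0^{2π} ∫_0^{7} (80) · r dr dθ.

Inner (r from 0 to 7): 1960.
Outer (θ from 0 to 2π): 3920π.

Therefore ∮_C F · dr = 3920π.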